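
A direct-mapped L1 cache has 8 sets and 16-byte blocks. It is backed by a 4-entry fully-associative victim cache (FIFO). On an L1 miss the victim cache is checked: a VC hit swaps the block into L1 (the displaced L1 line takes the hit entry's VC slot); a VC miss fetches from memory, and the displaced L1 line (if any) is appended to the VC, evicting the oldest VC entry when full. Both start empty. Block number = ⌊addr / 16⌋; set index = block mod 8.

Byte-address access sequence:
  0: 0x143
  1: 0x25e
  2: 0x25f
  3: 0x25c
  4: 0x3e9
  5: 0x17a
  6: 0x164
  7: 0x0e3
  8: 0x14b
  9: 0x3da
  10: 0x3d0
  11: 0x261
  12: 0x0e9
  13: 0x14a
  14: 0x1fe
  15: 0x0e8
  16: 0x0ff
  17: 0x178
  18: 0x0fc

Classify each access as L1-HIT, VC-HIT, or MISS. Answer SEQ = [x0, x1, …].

  [0] addr=0x143 blk=20 s=4: MISS | VC []
  [1] addr=0x25e blk=37 s=5: MISS | VC []
  [2] addr=0x25f blk=37 s=5: L1-HIT | VC []
  [3] addr=0x25c blk=37 s=5: L1-HIT | VC []
  [4] addr=0x3e9 blk=62 s=6: MISS | VC []
  [5] addr=0x17a blk=23 s=7: MISS | VC []
  [6] addr=0x164 blk=22 s=6: MISS | VC [62]
  [7] addr=0xe3 blk=14 s=6: MISS | VC [62, 22]
  [8] addr=0x14b blk=20 s=4: L1-HIT | VC [62, 22]
  [9] addr=0x3da blk=61 s=5: MISS | VC [62, 22, 37]
  [10] addr=0x3d0 blk=61 s=5: L1-HIT | VC [62, 22, 37]
  [11] addr=0x261 blk=38 s=6: MISS | VC [62, 22, 37, 14]
  [12] addr=0xe9 blk=14 s=6: VC-HIT | VC [62, 22, 37, 38]
  [13] addr=0x14a blk=20 s=4: L1-HIT | VC [62, 22, 37, 38]
  [14] addr=0x1fe blk=31 s=7: MISS | VC [22, 37, 38, 23]
  [15] addr=0xe8 blk=14 s=6: L1-HIT | VC [22, 37, 38, 23]
  [16] addr=0xff blk=15 s=7: MISS | VC [37, 38, 23, 31]
  [17] addr=0x178 blk=23 s=7: VC-HIT | VC [37, 38, 15, 31]
  [18] addr=0xfc blk=15 s=7: VC-HIT | VC [37, 38, 23, 31]

SEQ = [MISS, MISS, L1-HIT, L1-HIT, MISS, MISS, MISS, MISS, L1-HIT, MISS, L1-HIT, MISS, VC-HIT, L1-HIT, MISS, L1-HIT, MISS, VC-HIT, VC-HIT]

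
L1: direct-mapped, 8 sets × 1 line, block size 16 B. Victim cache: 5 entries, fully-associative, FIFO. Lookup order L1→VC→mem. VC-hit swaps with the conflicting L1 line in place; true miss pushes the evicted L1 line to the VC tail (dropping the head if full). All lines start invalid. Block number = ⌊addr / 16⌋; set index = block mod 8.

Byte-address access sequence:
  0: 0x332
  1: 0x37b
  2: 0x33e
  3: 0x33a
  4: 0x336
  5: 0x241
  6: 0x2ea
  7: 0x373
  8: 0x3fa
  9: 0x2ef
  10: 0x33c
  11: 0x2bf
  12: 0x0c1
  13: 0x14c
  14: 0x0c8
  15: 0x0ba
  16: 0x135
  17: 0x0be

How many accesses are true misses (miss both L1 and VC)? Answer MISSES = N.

  [0] addr=0x332 blk=51 s=3: MISS | VC []
  [1] addr=0x37b blk=55 s=7: MISS | VC []
  [2] addr=0x33e blk=51 s=3: L1-HIT | VC []
  [3] addr=0x33a blk=51 s=3: L1-HIT | VC []
  [4] addr=0x336 blk=51 s=3: L1-HIT | VC []
  [5] addr=0x241 blk=36 s=4: MISS | VC []
  [6] addr=0x2ea blk=46 s=6: MISS | VC []
  [7] addr=0x373 blk=55 s=7: L1-HIT | VC []
  [8] addr=0x3fa blk=63 s=7: MISS | VC [55]
  [9] addr=0x2ef blk=46 s=6: L1-HIT | VC [55]
  [10] addr=0x33c blk=51 s=3: L1-HIT | VC [55]
  [11] addr=0x2bf blk=43 s=3: MISS | VC [55, 51]
  [12] addr=0xc1 blk=12 s=4: MISS | VC [55, 51, 36]
  [13] addr=0x14c blk=20 s=4: MISS | VC [55, 51, 36, 12]
  [14] addr=0xc8 blk=12 s=4: VC-HIT | VC [55, 51, 36, 20]
  [15] addr=0xba blk=11 s=3: MISS | VC [55, 51, 36, 20, 43]
  [16] addr=0x135 blk=19 s=3: MISS | VC [51, 36, 20, 43, 11]
  [17] addr=0xbe blk=11 s=3: VC-HIT | VC [51, 36, 20, 43, 19]

MISSES = 10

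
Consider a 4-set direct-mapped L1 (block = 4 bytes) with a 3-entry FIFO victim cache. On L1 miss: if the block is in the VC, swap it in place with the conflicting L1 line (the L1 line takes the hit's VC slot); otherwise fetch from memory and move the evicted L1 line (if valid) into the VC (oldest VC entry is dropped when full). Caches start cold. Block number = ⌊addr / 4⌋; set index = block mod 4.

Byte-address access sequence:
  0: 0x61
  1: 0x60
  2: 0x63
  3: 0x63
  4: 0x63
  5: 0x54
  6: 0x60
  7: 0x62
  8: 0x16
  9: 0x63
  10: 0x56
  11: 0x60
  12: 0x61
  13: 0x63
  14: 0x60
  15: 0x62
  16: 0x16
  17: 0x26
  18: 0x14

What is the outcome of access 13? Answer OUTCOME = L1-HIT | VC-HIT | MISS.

0: 0x61 (blk 24, set 0) → MISS  vc=[]
1: 0x60 (blk 24, set 0) → L1-HIT  vc=[]
2: 0x63 (blk 24, set 0) → L1-HIT  vc=[]
3: 0x63 (blk 24, set 0) → L1-HIT  vc=[]
4: 0x63 (blk 24, set 0) → L1-HIT  vc=[]
5: 0x54 (blk 21, set 1) → MISS  vc=[]
6: 0x60 (blk 24, set 0) → L1-HIT  vc=[]
7: 0x62 (blk 24, set 0) → L1-HIT  vc=[]
8: 0x16 (blk 5, set 1) → MISS  vc=[21]
9: 0x63 (blk 24, set 0) → L1-HIT  vc=[21]
10: 0x56 (blk 21, set 1) → VC-HIT  vc=[5]
11: 0x60 (blk 24, set 0) → L1-HIT  vc=[5]
12: 0x61 (blk 24, set 0) → L1-HIT  vc=[5]
13: 0x63 (blk 24, set 0) → L1-HIT  vc=[5]
14: 0x60 (blk 24, set 0) → L1-HIT  vc=[5]
15: 0x62 (blk 24, set 0) → L1-HIT  vc=[5]
16: 0x16 (blk 5, set 1) → VC-HIT  vc=[21]
17: 0x26 (blk 9, set 1) → MISS  vc=[21, 5]
18: 0x14 (blk 5, set 1) → VC-HIT  vc=[21, 9]

OUTCOME = L1-HIT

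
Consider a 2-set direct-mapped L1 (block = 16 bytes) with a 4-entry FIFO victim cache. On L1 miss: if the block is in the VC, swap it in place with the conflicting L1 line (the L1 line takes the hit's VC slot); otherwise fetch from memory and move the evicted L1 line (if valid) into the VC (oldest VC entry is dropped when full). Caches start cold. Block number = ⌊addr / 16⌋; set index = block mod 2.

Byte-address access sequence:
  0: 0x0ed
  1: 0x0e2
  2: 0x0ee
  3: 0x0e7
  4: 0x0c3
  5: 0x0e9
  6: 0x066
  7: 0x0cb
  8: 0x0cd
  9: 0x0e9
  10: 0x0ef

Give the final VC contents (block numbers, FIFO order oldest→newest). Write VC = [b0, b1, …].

VC = [6, 12]

  [0] addr=0xed blk=14 s=0: MISS | VC []
  [1] addr=0xe2 blk=14 s=0: L1-HIT | VC []
  [2] addr=0xee blk=14 s=0: L1-HIT | VC []
  [3] addr=0xe7 blk=14 s=0: L1-HIT | VC []
  [4] addr=0xc3 blk=12 s=0: MISS | VC [14]
  [5] addr=0xe9 blk=14 s=0: VC-HIT | VC [12]
  [6] addr=0x66 blk=6 s=0: MISS | VC [12, 14]
  [7] addr=0xcb blk=12 s=0: VC-HIT | VC [6, 14]
  [8] addr=0xcd blk=12 s=0: L1-HIT | VC [6, 14]
  [9] addr=0xe9 blk=14 s=0: VC-HIT | VC [6, 12]
  [10] addr=0xef blk=14 s=0: L1-HIT | VC [6, 12]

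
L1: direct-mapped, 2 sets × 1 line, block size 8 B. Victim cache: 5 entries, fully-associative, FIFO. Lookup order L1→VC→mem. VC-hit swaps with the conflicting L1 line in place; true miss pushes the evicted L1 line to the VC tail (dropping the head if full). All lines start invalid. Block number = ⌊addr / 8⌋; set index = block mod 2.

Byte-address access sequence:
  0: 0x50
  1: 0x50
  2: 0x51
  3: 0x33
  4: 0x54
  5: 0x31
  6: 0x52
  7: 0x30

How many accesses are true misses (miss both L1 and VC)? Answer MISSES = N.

MISSES = 2

#0 0x50→b10/s0 MISS; vc=[]
#1 0x50→b10/s0 L1-HIT; vc=[]
#2 0x51→b10/s0 L1-HIT; vc=[]
#3 0x33→b6/s0 MISS; vc=[10]
#4 0x54→b10/s0 VC-HIT; vc=[6]
#5 0x31→b6/s0 VC-HIT; vc=[10]
#6 0x52→b10/s0 VC-HIT; vc=[6]
#7 0x30→b6/s0 VC-HIT; vc=[10]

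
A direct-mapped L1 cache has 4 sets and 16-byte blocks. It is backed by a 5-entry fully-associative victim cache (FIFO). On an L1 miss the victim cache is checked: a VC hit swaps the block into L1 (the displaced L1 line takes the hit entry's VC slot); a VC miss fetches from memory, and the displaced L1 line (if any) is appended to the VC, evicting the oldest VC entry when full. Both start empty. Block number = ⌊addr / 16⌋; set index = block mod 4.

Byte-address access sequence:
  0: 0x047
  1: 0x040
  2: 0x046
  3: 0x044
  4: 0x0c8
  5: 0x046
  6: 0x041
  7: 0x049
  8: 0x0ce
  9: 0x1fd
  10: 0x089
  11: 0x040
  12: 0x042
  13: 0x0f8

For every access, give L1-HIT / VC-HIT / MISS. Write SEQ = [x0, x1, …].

0: 0x47 (blk 4, set 0) → MISS  vc=[]
1: 0x40 (blk 4, set 0) → L1-HIT  vc=[]
2: 0x46 (blk 4, set 0) → L1-HIT  vc=[]
3: 0x44 (blk 4, set 0) → L1-HIT  vc=[]
4: 0xc8 (blk 12, set 0) → MISS  vc=[4]
5: 0x46 (blk 4, set 0) → VC-HIT  vc=[12]
6: 0x41 (blk 4, set 0) → L1-HIT  vc=[12]
7: 0x49 (blk 4, set 0) → L1-HIT  vc=[12]
8: 0xce (blk 12, set 0) → VC-HIT  vc=[4]
9: 0x1fd (blk 31, set 3) → MISS  vc=[4]
10: 0x89 (blk 8, set 0) → MISS  vc=[4, 12]
11: 0x40 (blk 4, set 0) → VC-HIT  vc=[8, 12]
12: 0x42 (blk 4, set 0) → L1-HIT  vc=[8, 12]
13: 0xf8 (blk 15, set 3) → MISS  vc=[8, 12, 31]

SEQ = [MISS, L1-HIT, L1-HIT, L1-HIT, MISS, VC-HIT, L1-HIT, L1-HIT, VC-HIT, MISS, MISS, VC-HIT, L1-HIT, MISS]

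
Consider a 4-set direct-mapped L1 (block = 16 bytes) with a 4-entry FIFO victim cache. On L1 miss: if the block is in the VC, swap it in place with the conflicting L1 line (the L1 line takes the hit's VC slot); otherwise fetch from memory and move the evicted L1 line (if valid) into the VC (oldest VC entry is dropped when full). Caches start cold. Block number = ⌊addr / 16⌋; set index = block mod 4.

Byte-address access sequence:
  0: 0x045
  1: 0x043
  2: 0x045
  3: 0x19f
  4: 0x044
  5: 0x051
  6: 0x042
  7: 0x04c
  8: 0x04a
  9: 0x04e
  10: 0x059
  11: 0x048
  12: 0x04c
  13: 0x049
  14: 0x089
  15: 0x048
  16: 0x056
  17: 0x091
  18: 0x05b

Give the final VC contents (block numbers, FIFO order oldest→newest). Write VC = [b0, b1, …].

#0 0x45→b4/s0 MISS; vc=[]
#1 0x43→b4/s0 L1-HIT; vc=[]
#2 0x45→b4/s0 L1-HIT; vc=[]
#3 0x19f→b25/s1 MISS; vc=[]
#4 0x44→b4/s0 L1-HIT; vc=[]
#5 0x51→b5/s1 MISS; vc=[25]
#6 0x42→b4/s0 L1-HIT; vc=[25]
#7 0x4c→b4/s0 L1-HIT; vc=[25]
#8 0x4a→b4/s0 L1-HIT; vc=[25]
#9 0x4e→b4/s0 L1-HIT; vc=[25]
#10 0x59→b5/s1 L1-HIT; vc=[25]
#11 0x48→b4/s0 L1-HIT; vc=[25]
#12 0x4c→b4/s0 L1-HIT; vc=[25]
#13 0x49→b4/s0 L1-HIT; vc=[25]
#14 0x89→b8/s0 MISS; vc=[25,4]
#15 0x48→b4/s0 VC-HIT; vc=[25,8]
#16 0x56→b5/s1 L1-HIT; vc=[25,8]
#17 0x91→b9/s1 MISS; vc=[25,8,5]
#18 0x5b→b5/s1 VC-HIT; vc=[25,8,9]

VC = [25, 8, 9]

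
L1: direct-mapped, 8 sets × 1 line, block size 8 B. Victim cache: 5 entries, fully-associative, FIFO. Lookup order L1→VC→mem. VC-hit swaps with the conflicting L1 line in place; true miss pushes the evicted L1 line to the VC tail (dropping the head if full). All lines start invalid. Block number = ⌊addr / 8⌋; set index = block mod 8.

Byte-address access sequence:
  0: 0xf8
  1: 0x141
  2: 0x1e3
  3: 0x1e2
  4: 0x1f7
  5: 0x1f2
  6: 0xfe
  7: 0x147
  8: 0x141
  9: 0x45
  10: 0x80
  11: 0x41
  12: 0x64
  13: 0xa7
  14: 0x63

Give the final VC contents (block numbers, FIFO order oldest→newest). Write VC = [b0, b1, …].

0: 0xf8 (blk 31, set 7) → MISS  vc=[]
1: 0x141 (blk 40, set 0) → MISS  vc=[]
2: 0x1e3 (blk 60, set 4) → MISS  vc=[]
3: 0x1e2 (blk 60, set 4) → L1-HIT  vc=[]
4: 0x1f7 (blk 62, set 6) → MISS  vc=[]
5: 0x1f2 (blk 62, set 6) → L1-HIT  vc=[]
6: 0xfe (blk 31, set 7) → L1-HIT  vc=[]
7: 0x147 (blk 40, set 0) → L1-HIT  vc=[]
8: 0x141 (blk 40, set 0) → L1-HIT  vc=[]
9: 0x45 (blk 8, set 0) → MISS  vc=[40]
10: 0x80 (blk 16, set 0) → MISS  vc=[40, 8]
11: 0x41 (blk 8, set 0) → VC-HIT  vc=[40, 16]
12: 0x64 (blk 12, set 4) → MISS  vc=[40, 16, 60]
13: 0xa7 (blk 20, set 4) → MISS  vc=[40, 16, 60, 12]
14: 0x63 (blk 12, set 4) → VC-HIT  vc=[40, 16, 60, 20]

VC = [40, 16, 60, 20]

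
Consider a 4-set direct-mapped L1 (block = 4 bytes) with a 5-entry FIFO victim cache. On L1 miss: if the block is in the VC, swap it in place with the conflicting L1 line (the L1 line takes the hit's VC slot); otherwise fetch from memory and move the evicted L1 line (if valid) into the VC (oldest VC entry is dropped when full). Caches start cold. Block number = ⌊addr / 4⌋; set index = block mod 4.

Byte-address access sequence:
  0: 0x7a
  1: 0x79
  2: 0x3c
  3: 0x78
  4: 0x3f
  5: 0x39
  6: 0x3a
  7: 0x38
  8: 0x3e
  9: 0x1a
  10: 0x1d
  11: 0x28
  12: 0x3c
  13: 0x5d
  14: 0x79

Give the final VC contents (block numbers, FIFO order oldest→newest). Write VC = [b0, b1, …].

#0 0x7a→b30/s2 MISS; vc=[]
#1 0x79→b30/s2 L1-HIT; vc=[]
#2 0x3c→b15/s3 MISS; vc=[]
#3 0x78→b30/s2 L1-HIT; vc=[]
#4 0x3f→b15/s3 L1-HIT; vc=[]
#5 0x39→b14/s2 MISS; vc=[30]
#6 0x3a→b14/s2 L1-HIT; vc=[30]
#7 0x38→b14/s2 L1-HIT; vc=[30]
#8 0x3e→b15/s3 L1-HIT; vc=[30]
#9 0x1a→b6/s2 MISS; vc=[30,14]
#10 0x1d→b7/s3 MISS; vc=[30,14,15]
#11 0x28→b10/s2 MISS; vc=[30,14,15,6]
#12 0x3c→b15/s3 VC-HIT; vc=[30,14,7,6]
#13 0x5d→b23/s3 MISS; vc=[30,14,7,6,15]
#14 0x79→b30/s2 VC-HIT; vc=[10,14,7,6,15]

VC = [10, 14, 7, 6, 15]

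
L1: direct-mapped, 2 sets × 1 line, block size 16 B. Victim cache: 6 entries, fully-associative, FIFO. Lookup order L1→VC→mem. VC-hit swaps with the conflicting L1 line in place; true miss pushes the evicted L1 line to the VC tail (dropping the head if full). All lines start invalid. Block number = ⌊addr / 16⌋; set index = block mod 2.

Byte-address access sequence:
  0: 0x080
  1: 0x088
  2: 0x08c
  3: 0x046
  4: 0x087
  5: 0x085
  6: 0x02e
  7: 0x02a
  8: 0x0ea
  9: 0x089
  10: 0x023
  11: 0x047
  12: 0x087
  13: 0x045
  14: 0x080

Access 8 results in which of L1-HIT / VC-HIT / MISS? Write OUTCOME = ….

OUTCOME = MISS

  [0] addr=0x80 blk=8 s=0: MISS | VC []
  [1] addr=0x88 blk=8 s=0: L1-HIT | VC []
  [2] addr=0x8c blk=8 s=0: L1-HIT | VC []
  [3] addr=0x46 blk=4 s=0: MISS | VC [8]
  [4] addr=0x87 blk=8 s=0: VC-HIT | VC [4]
  [5] addr=0x85 blk=8 s=0: L1-HIT | VC [4]
  [6] addr=0x2e blk=2 s=0: MISS | VC [4, 8]
  [7] addr=0x2a blk=2 s=0: L1-HIT | VC [4, 8]
  [8] addr=0xea blk=14 s=0: MISS | VC [4, 8, 2]
  [9] addr=0x89 blk=8 s=0: VC-HIT | VC [4, 14, 2]
  [10] addr=0x23 blk=2 s=0: VC-HIT | VC [4, 14, 8]
  [11] addr=0x47 blk=4 s=0: VC-HIT | VC [2, 14, 8]
  [12] addr=0x87 blk=8 s=0: VC-HIT | VC [2, 14, 4]
  [13] addr=0x45 blk=4 s=0: VC-HIT | VC [2, 14, 8]
  [14] addr=0x80 blk=8 s=0: VC-HIT | VC [2, 14, 4]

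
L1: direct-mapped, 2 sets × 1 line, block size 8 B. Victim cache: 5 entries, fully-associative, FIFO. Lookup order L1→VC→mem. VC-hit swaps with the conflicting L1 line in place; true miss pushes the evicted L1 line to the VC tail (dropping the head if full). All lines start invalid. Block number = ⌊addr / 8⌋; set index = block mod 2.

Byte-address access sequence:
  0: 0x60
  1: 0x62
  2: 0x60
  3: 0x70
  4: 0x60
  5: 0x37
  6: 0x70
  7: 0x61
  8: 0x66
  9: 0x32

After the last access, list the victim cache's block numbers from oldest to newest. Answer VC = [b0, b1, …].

VC = [12, 14]

#0 0x60→b12/s0 MISS; vc=[]
#1 0x62→b12/s0 L1-HIT; vc=[]
#2 0x60→b12/s0 L1-HIT; vc=[]
#3 0x70→b14/s0 MISS; vc=[12]
#4 0x60→b12/s0 VC-HIT; vc=[14]
#5 0x37→b6/s0 MISS; vc=[14,12]
#6 0x70→b14/s0 VC-HIT; vc=[6,12]
#7 0x61→b12/s0 VC-HIT; vc=[6,14]
#8 0x66→b12/s0 L1-HIT; vc=[6,14]
#9 0x32→b6/s0 VC-HIT; vc=[12,14]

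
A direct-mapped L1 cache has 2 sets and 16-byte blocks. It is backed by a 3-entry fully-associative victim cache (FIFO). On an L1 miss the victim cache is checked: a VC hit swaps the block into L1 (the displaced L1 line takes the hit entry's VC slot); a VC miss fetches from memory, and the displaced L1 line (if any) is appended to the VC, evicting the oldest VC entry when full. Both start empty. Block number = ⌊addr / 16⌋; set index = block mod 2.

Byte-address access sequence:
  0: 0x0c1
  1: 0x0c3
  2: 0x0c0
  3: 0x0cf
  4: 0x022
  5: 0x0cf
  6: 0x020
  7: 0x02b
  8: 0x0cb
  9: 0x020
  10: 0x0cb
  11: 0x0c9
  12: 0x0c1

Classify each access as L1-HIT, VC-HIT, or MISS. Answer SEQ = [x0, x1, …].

#0 0xc1→b12/s0 MISS; vc=[]
#1 0xc3→b12/s0 L1-HIT; vc=[]
#2 0xc0→b12/s0 L1-HIT; vc=[]
#3 0xcf→b12/s0 L1-HIT; vc=[]
#4 0x22→b2/s0 MISS; vc=[12]
#5 0xcf→b12/s0 VC-HIT; vc=[2]
#6 0x20→b2/s0 VC-HIT; vc=[12]
#7 0x2b→b2/s0 L1-HIT; vc=[12]
#8 0xcb→b12/s0 VC-HIT; vc=[2]
#9 0x20→b2/s0 VC-HIT; vc=[12]
#10 0xcb→b12/s0 VC-HIT; vc=[2]
#11 0xc9→b12/s0 L1-HIT; vc=[2]
#12 0xc1→b12/s0 L1-HIT; vc=[2]

SEQ = [MISS, L1-HIT, L1-HIT, L1-HIT, MISS, VC-HIT, VC-HIT, L1-HIT, VC-HIT, VC-HIT, VC-HIT, L1-HIT, L1-HIT]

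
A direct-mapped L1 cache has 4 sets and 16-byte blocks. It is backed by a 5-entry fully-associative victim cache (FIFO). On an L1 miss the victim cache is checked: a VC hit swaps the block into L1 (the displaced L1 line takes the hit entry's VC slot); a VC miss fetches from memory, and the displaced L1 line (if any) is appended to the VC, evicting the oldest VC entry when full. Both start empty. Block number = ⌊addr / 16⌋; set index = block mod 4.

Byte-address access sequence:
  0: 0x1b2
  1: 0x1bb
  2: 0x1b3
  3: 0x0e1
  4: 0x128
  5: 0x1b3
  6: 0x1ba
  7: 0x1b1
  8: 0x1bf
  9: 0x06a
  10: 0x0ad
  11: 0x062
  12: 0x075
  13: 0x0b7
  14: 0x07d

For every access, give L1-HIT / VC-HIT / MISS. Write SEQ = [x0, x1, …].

  [0] addr=0x1b2 blk=27 s=3: MISS | VC []
  [1] addr=0x1bb blk=27 s=3: L1-HIT | VC []
  [2] addr=0x1b3 blk=27 s=3: L1-HIT | VC []
  [3] addr=0xe1 blk=14 s=2: MISS | VC []
  [4] addr=0x128 blk=18 s=2: MISS | VC [14]
  [5] addr=0x1b3 blk=27 s=3: L1-HIT | VC [14]
  [6] addr=0x1ba blk=27 s=3: L1-HIT | VC [14]
  [7] addr=0x1b1 blk=27 s=3: L1-HIT | VC [14]
  [8] addr=0x1bf blk=27 s=3: L1-HIT | VC [14]
  [9] addr=0x6a blk=6 s=2: MISS | VC [14, 18]
  [10] addr=0xad blk=10 s=2: MISS | VC [14, 18, 6]
  [11] addr=0x62 blk=6 s=2: VC-HIT | VC [14, 18, 10]
  [12] addr=0x75 blk=7 s=3: MISS | VC [14, 18, 10, 27]
  [13] addr=0xb7 blk=11 s=3: MISS | VC [14, 18, 10, 27, 7]
  [14] addr=0x7d blk=7 s=3: VC-HIT | VC [14, 18, 10, 27, 11]

SEQ = [MISS, L1-HIT, L1-HIT, MISS, MISS, L1-HIT, L1-HIT, L1-HIT, L1-HIT, MISS, MISS, VC-HIT, MISS, MISS, VC-HIT]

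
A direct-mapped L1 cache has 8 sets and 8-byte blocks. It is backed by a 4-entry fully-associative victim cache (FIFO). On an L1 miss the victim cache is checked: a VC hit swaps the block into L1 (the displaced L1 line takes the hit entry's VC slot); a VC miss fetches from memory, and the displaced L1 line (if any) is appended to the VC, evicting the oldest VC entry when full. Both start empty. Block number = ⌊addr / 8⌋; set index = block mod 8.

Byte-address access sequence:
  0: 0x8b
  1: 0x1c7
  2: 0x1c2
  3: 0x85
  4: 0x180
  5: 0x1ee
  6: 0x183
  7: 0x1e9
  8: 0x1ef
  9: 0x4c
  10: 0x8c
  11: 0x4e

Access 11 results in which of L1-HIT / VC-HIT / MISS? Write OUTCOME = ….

OUTCOME = VC-HIT

0: 0x8b (blk 17, set 1) → MISS  vc=[]
1: 0x1c7 (blk 56, set 0) → MISS  vc=[]
2: 0x1c2 (blk 56, set 0) → L1-HIT  vc=[]
3: 0x85 (blk 16, set 0) → MISS  vc=[56]
4: 0x180 (blk 48, set 0) → MISS  vc=[56, 16]
5: 0x1ee (blk 61, set 5) → MISS  vc=[56, 16]
6: 0x183 (blk 48, set 0) → L1-HIT  vc=[56, 16]
7: 0x1e9 (blk 61, set 5) → L1-HIT  vc=[56, 16]
8: 0x1ef (blk 61, set 5) → L1-HIT  vc=[56, 16]
9: 0x4c (blk 9, set 1) → MISS  vc=[56, 16, 17]
10: 0x8c (blk 17, set 1) → VC-HIT  vc=[56, 16, 9]
11: 0x4e (blk 9, set 1) → VC-HIT  vc=[56, 16, 17]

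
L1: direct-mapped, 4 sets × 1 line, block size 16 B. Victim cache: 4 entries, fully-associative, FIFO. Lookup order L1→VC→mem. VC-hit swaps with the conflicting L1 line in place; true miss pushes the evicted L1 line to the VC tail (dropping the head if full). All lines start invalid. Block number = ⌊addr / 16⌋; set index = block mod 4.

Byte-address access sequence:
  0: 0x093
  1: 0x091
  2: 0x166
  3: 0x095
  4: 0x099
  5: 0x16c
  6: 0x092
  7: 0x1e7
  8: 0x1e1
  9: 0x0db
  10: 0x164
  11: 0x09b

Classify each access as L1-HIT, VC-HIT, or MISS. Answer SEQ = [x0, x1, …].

SEQ = [MISS, L1-HIT, MISS, L1-HIT, L1-HIT, L1-HIT, L1-HIT, MISS, L1-HIT, MISS, VC-HIT, VC-HIT]

0: 0x93 (blk 9, set 1) → MISS  vc=[]
1: 0x91 (blk 9, set 1) → L1-HIT  vc=[]
2: 0x166 (blk 22, set 2) → MISS  vc=[]
3: 0x95 (blk 9, set 1) → L1-HIT  vc=[]
4: 0x99 (blk 9, set 1) → L1-HIT  vc=[]
5: 0x16c (blk 22, set 2) → L1-HIT  vc=[]
6: 0x92 (blk 9, set 1) → L1-HIT  vc=[]
7: 0x1e7 (blk 30, set 2) → MISS  vc=[22]
8: 0x1e1 (blk 30, set 2) → L1-HIT  vc=[22]
9: 0xdb (blk 13, set 1) → MISS  vc=[22, 9]
10: 0x164 (blk 22, set 2) → VC-HIT  vc=[30, 9]
11: 0x9b (blk 9, set 1) → VC-HIT  vc=[30, 13]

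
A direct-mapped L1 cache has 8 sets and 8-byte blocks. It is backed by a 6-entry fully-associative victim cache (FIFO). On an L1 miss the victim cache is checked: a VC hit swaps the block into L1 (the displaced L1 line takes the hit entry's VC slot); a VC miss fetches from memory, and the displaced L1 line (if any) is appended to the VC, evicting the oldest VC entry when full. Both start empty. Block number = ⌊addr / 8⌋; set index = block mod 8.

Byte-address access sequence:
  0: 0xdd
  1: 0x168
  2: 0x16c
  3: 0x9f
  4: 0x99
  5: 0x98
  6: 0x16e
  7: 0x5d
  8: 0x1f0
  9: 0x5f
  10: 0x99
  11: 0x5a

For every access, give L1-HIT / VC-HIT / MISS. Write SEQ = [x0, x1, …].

SEQ = [MISS, MISS, L1-HIT, MISS, L1-HIT, L1-HIT, L1-HIT, MISS, MISS, L1-HIT, VC-HIT, VC-HIT]

#0 0xdd→b27/s3 MISS; vc=[]
#1 0x168→b45/s5 MISS; vc=[]
#2 0x16c→b45/s5 L1-HIT; vc=[]
#3 0x9f→b19/s3 MISS; vc=[27]
#4 0x99→b19/s3 L1-HIT; vc=[27]
#5 0x98→b19/s3 L1-HIT; vc=[27]
#6 0x16e→b45/s5 L1-HIT; vc=[27]
#7 0x5d→b11/s3 MISS; vc=[27,19]
#8 0x1f0→b62/s6 MISS; vc=[27,19]
#9 0x5f→b11/s3 L1-HIT; vc=[27,19]
#10 0x99→b19/s3 VC-HIT; vc=[27,11]
#11 0x5a→b11/s3 VC-HIT; vc=[27,19]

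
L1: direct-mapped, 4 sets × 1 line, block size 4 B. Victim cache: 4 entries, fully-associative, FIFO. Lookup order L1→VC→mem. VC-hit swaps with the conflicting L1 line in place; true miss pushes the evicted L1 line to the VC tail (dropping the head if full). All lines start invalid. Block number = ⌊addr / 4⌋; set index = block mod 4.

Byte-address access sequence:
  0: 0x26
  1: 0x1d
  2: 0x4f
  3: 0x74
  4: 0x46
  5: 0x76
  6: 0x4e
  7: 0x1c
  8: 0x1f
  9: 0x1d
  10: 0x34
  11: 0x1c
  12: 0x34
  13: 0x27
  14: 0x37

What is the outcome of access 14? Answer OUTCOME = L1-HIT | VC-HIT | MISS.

#0 0x26→b9/s1 MISS; vc=[]
#1 0x1d→b7/s3 MISS; vc=[]
#2 0x4f→b19/s3 MISS; vc=[7]
#3 0x74→b29/s1 MISS; vc=[7,9]
#4 0x46→b17/s1 MISS; vc=[7,9,29]
#5 0x76→b29/s1 VC-HIT; vc=[7,9,17]
#6 0x4e→b19/s3 L1-HIT; vc=[7,9,17]
#7 0x1c→b7/s3 VC-HIT; vc=[19,9,17]
#8 0x1f→b7/s3 L1-HIT; vc=[19,9,17]
#9 0x1d→b7/s3 L1-HIT; vc=[19,9,17]
#10 0x34→b13/s1 MISS; vc=[19,9,17,29]
#11 0x1c→b7/s3 L1-HIT; vc=[19,9,17,29]
#12 0x34→b13/s1 L1-HIT; vc=[19,9,17,29]
#13 0x27→b9/s1 VC-HIT; vc=[19,13,17,29]
#14 0x37→b13/s1 VC-HIT; vc=[19,9,17,29]

OUTCOME = VC-HIT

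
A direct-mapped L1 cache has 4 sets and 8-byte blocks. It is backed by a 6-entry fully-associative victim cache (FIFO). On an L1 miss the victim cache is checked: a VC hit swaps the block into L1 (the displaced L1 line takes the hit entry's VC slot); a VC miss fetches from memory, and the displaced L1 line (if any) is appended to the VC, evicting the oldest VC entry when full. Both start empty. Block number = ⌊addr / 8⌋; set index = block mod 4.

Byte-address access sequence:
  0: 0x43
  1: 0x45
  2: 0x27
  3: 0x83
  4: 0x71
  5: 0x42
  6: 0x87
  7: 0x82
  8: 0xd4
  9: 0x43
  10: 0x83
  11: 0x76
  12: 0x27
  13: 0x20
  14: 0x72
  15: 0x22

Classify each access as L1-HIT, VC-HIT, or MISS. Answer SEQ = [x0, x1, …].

SEQ = [MISS, L1-HIT, MISS, MISS, MISS, VC-HIT, VC-HIT, L1-HIT, MISS, VC-HIT, VC-HIT, VC-HIT, VC-HIT, L1-HIT, L1-HIT, L1-HIT]

0: 0x43 (blk 8, set 0) → MISS  vc=[]
1: 0x45 (blk 8, set 0) → L1-HIT  vc=[]
2: 0x27 (blk 4, set 0) → MISS  vc=[8]
3: 0x83 (blk 16, set 0) → MISS  vc=[8, 4]
4: 0x71 (blk 14, set 2) → MISS  vc=[8, 4]
5: 0x42 (blk 8, set 0) → VC-HIT  vc=[16, 4]
6: 0x87 (blk 16, set 0) → VC-HIT  vc=[8, 4]
7: 0x82 (blk 16, set 0) → L1-HIT  vc=[8, 4]
8: 0xd4 (blk 26, set 2) → MISS  vc=[8, 4, 14]
9: 0x43 (blk 8, set 0) → VC-HIT  vc=[16, 4, 14]
10: 0x83 (blk 16, set 0) → VC-HIT  vc=[8, 4, 14]
11: 0x76 (blk 14, set 2) → VC-HIT  vc=[8, 4, 26]
12: 0x27 (blk 4, set 0) → VC-HIT  vc=[8, 16, 26]
13: 0x20 (blk 4, set 0) → L1-HIT  vc=[8, 16, 26]
14: 0x72 (blk 14, set 2) → L1-HIT  vc=[8, 16, 26]
15: 0x22 (blk 4, set 0) → L1-HIT  vc=[8, 16, 26]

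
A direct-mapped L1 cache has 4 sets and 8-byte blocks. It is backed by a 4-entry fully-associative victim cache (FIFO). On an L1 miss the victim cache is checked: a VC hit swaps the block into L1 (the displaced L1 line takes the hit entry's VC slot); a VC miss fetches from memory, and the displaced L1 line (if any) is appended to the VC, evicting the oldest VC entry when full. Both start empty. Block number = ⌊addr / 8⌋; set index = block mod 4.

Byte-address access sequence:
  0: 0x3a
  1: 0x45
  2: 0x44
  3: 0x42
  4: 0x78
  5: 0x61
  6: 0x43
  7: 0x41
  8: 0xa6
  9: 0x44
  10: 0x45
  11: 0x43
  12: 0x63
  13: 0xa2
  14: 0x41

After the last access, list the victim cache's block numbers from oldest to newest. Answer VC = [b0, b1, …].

VC = [7, 20, 12]

  [0] addr=0x3a blk=7 s=3: MISS | VC []
  [1] addr=0x45 blk=8 s=0: MISS | VC []
  [2] addr=0x44 blk=8 s=0: L1-HIT | VC []
  [3] addr=0x42 blk=8 s=0: L1-HIT | VC []
  [4] addr=0x78 blk=15 s=3: MISS | VC [7]
  [5] addr=0x61 blk=12 s=0: MISS | VC [7, 8]
  [6] addr=0x43 blk=8 s=0: VC-HIT | VC [7, 12]
  [7] addr=0x41 blk=8 s=0: L1-HIT | VC [7, 12]
  [8] addr=0xa6 blk=20 s=0: MISS | VC [7, 12, 8]
  [9] addr=0x44 blk=8 s=0: VC-HIT | VC [7, 12, 20]
  [10] addr=0x45 blk=8 s=0: L1-HIT | VC [7, 12, 20]
  [11] addr=0x43 blk=8 s=0: L1-HIT | VC [7, 12, 20]
  [12] addr=0x63 blk=12 s=0: VC-HIT | VC [7, 8, 20]
  [13] addr=0xa2 blk=20 s=0: VC-HIT | VC [7, 8, 12]
  [14] addr=0x41 blk=8 s=0: VC-HIT | VC [7, 20, 12]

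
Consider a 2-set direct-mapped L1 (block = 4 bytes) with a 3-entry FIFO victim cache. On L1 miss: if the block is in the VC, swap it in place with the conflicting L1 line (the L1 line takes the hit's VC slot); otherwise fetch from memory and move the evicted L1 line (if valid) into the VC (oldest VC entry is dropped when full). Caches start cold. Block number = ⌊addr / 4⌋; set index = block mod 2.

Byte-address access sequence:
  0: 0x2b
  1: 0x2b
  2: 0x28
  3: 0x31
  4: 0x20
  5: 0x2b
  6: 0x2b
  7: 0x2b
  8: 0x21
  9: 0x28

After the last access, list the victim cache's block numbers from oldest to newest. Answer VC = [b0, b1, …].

0: 0x2b (blk 10, set 0) → MISS  vc=[]
1: 0x2b (blk 10, set 0) → L1-HIT  vc=[]
2: 0x28 (blk 10, set 0) → L1-HIT  vc=[]
3: 0x31 (blk 12, set 0) → MISS  vc=[10]
4: 0x20 (blk 8, set 0) → MISS  vc=[10, 12]
5: 0x2b (blk 10, set 0) → VC-HIT  vc=[8, 12]
6: 0x2b (blk 10, set 0) → L1-HIT  vc=[8, 12]
7: 0x2b (blk 10, set 0) → L1-HIT  vc=[8, 12]
8: 0x21 (blk 8, set 0) → VC-HIT  vc=[10, 12]
9: 0x28 (blk 10, set 0) → VC-HIT  vc=[8, 12]

VC = [8, 12]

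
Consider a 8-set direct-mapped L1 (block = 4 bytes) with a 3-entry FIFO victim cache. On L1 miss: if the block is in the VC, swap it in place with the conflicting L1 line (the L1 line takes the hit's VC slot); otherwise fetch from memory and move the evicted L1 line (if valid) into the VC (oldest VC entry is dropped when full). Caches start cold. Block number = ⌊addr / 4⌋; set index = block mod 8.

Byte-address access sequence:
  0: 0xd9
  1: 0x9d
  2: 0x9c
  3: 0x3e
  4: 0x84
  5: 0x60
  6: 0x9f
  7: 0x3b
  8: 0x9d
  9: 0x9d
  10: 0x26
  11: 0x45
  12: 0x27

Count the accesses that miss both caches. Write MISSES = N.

MISSES = 8

  [0] addr=0xd9 blk=54 s=6: MISS | VC []
  [1] addr=0x9d blk=39 s=7: MISS | VC []
  [2] addr=0x9c blk=39 s=7: L1-HIT | VC []
  [3] addr=0x3e blk=15 s=7: MISS | VC [39]
  [4] addr=0x84 blk=33 s=1: MISS | VC [39]
  [5] addr=0x60 blk=24 s=0: MISS | VC [39]
  [6] addr=0x9f blk=39 s=7: VC-HIT | VC [15]
  [7] addr=0x3b blk=14 s=6: MISS | VC [15, 54]
  [8] addr=0x9d blk=39 s=7: L1-HIT | VC [15, 54]
  [9] addr=0x9d blk=39 s=7: L1-HIT | VC [15, 54]
  [10] addr=0x26 blk=9 s=1: MISS | VC [15, 54, 33]
  [11] addr=0x45 blk=17 s=1: MISS | VC [54, 33, 9]
  [12] addr=0x27 blk=9 s=1: VC-HIT | VC [54, 33, 17]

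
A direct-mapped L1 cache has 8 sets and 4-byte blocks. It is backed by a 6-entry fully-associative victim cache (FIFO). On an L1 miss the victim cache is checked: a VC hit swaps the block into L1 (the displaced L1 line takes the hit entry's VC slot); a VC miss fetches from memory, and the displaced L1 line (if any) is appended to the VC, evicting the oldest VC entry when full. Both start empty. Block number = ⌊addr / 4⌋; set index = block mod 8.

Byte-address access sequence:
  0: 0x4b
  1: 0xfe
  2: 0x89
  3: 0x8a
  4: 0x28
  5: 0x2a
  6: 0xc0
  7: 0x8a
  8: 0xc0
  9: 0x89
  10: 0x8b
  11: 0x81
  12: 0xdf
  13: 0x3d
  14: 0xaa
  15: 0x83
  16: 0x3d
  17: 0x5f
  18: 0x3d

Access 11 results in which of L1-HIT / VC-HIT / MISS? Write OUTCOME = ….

OUTCOME = MISS

0: 0x4b (blk 18, set 2) → MISS  vc=[]
1: 0xfe (blk 63, set 7) → MISS  vc=[]
2: 0x89 (blk 34, set 2) → MISS  vc=[18]
3: 0x8a (blk 34, set 2) → L1-HIT  vc=[18]
4: 0x28 (blk 10, set 2) → MISS  vc=[18, 34]
5: 0x2a (blk 10, set 2) → L1-HIT  vc=[18, 34]
6: 0xc0 (blk 48, set 0) → MISS  vc=[18, 34]
7: 0x8a (blk 34, set 2) → VC-HIT  vc=[18, 10]
8: 0xc0 (blk 48, set 0) → L1-HIT  vc=[18, 10]
9: 0x89 (blk 34, set 2) → L1-HIT  vc=[18, 10]
10: 0x8b (blk 34, set 2) → L1-HIT  vc=[18, 10]
11: 0x81 (blk 32, set 0) → MISS  vc=[18, 10, 48]
12: 0xdf (blk 55, set 7) → MISS  vc=[18, 10, 48, 63]
13: 0x3d (blk 15, set 7) → MISS  vc=[18, 10, 48, 63, 55]
14: 0xaa (blk 42, set 2) → MISS  vc=[18, 10, 48, 63, 55, 34]
15: 0x83 (blk 32, set 0) → L1-HIT  vc=[18, 10, 48, 63, 55, 34]
16: 0x3d (blk 15, set 7) → L1-HIT  vc=[18, 10, 48, 63, 55, 34]
17: 0x5f (blk 23, set 7) → MISS  vc=[10, 48, 63, 55, 34, 15]
18: 0x3d (blk 15, set 7) → VC-HIT  vc=[10, 48, 63, 55, 34, 23]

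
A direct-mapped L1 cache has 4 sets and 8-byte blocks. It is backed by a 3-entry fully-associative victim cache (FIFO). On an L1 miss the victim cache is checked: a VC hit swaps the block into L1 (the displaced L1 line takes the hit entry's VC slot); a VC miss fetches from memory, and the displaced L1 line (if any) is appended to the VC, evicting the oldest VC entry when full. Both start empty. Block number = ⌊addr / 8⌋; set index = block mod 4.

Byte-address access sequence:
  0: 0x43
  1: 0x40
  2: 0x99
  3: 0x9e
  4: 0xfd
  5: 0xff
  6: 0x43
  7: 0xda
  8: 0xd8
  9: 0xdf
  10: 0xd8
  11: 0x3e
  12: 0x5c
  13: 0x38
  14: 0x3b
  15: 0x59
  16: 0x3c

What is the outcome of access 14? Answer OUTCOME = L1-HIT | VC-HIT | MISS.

  [0] addr=0x43 blk=8 s=0: MISS | VC []
  [1] addr=0x40 blk=8 s=0: L1-HIT | VC []
  [2] addr=0x99 blk=19 s=3: MISS | VC []
  [3] addr=0x9e blk=19 s=3: L1-HIT | VC []
  [4] addr=0xfd blk=31 s=3: MISS | VC [19]
  [5] addr=0xff blk=31 s=3: L1-HIT | VC [19]
  [6] addr=0x43 blk=8 s=0: L1-HIT | VC [19]
  [7] addr=0xda blk=27 s=3: MISS | VC [19, 31]
  [8] addr=0xd8 blk=27 s=3: L1-HIT | VC [19, 31]
  [9] addr=0xdf blk=27 s=3: L1-HIT | VC [19, 31]
  [10] addr=0xd8 blk=27 s=3: L1-HIT | VC [19, 31]
  [11] addr=0x3e blk=7 s=3: MISS | VC [19, 31, 27]
  [12] addr=0x5c blk=11 s=3: MISS | VC [31, 27, 7]
  [13] addr=0x38 blk=7 s=3: VC-HIT | VC [31, 27, 11]
  [14] addr=0x3b blk=7 s=3: L1-HIT | VC [31, 27, 11]
  [15] addr=0x59 blk=11 s=3: VC-HIT | VC [31, 27, 7]
  [16] addr=0x3c blk=7 s=3: VC-HIT | VC [31, 27, 11]

OUTCOME = L1-HIT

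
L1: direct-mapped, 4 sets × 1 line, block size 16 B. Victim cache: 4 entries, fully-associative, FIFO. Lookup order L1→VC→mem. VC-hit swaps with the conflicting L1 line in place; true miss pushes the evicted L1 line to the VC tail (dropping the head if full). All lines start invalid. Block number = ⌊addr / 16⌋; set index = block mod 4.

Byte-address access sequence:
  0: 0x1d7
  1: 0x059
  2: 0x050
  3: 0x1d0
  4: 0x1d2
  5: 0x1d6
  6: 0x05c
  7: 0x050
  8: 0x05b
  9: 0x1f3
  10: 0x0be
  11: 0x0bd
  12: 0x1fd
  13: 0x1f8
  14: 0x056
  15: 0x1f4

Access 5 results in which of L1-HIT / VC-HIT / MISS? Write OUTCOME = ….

OUTCOME = L1-HIT

#0 0x1d7→b29/s1 MISS; vc=[]
#1 0x59→b5/s1 MISS; vc=[29]
#2 0x50→b5/s1 L1-HIT; vc=[29]
#3 0x1d0→b29/s1 VC-HIT; vc=[5]
#4 0x1d2→b29/s1 L1-HIT; vc=[5]
#5 0x1d6→b29/s1 L1-HIT; vc=[5]
#6 0x5c→b5/s1 VC-HIT; vc=[29]
#7 0x50→b5/s1 L1-HIT; vc=[29]
#8 0x5b→b5/s1 L1-HIT; vc=[29]
#9 0x1f3→b31/s3 MISS; vc=[29]
#10 0xbe→b11/s3 MISS; vc=[29,31]
#11 0xbd→b11/s3 L1-HIT; vc=[29,31]
#12 0x1fd→b31/s3 VC-HIT; vc=[29,11]
#13 0x1f8→b31/s3 L1-HIT; vc=[29,11]
#14 0x56→b5/s1 L1-HIT; vc=[29,11]
#15 0x1f4→b31/s3 L1-HIT; vc=[29,11]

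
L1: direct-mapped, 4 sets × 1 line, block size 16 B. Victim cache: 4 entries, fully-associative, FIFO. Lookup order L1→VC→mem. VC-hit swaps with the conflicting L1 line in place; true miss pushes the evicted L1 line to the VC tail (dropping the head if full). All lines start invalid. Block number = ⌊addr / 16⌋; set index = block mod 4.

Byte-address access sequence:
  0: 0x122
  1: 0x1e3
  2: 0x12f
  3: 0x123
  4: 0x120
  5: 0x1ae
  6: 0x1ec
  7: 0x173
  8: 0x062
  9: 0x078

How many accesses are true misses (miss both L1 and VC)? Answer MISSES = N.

MISSES = 6

  [0] addr=0x122 blk=18 s=2: MISS | VC []
  [1] addr=0x1e3 blk=30 s=2: MISS | VC [18]
  [2] addr=0x12f blk=18 s=2: VC-HIT | VC [30]
  [3] addr=0x123 blk=18 s=2: L1-HIT | VC [30]
  [4] addr=0x120 blk=18 s=2: L1-HIT | VC [30]
  [5] addr=0x1ae blk=26 s=2: MISS | VC [30, 18]
  [6] addr=0x1ec blk=30 s=2: VC-HIT | VC [26, 18]
  [7] addr=0x173 blk=23 s=3: MISS | VC [26, 18]
  [8] addr=0x62 blk=6 s=2: MISS | VC [26, 18, 30]
  [9] addr=0x78 blk=7 s=3: MISS | VC [26, 18, 30, 23]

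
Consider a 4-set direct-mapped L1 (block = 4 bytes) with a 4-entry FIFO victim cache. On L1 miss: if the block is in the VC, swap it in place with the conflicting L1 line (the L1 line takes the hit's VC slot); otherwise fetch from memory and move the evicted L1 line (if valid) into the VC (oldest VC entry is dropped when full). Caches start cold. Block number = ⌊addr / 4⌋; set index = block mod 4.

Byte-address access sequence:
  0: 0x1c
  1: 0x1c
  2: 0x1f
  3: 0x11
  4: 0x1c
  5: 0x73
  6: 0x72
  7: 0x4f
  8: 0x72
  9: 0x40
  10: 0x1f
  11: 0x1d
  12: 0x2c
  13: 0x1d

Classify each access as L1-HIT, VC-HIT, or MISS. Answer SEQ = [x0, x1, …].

SEQ = [MISS, L1-HIT, L1-HIT, MISS, L1-HIT, MISS, L1-HIT, MISS, L1-HIT, MISS, VC-HIT, L1-HIT, MISS, VC-HIT]

#0 0x1c→b7/s3 MISS; vc=[]
#1 0x1c→b7/s3 L1-HIT; vc=[]
#2 0x1f→b7/s3 L1-HIT; vc=[]
#3 0x11→b4/s0 MISS; vc=[]
#4 0x1c→b7/s3 L1-HIT; vc=[]
#5 0x73→b28/s0 MISS; vc=[4]
#6 0x72→b28/s0 L1-HIT; vc=[4]
#7 0x4f→b19/s3 MISS; vc=[4,7]
#8 0x72→b28/s0 L1-HIT; vc=[4,7]
#9 0x40→b16/s0 MISS; vc=[4,7,28]
#10 0x1f→b7/s3 VC-HIT; vc=[4,19,28]
#11 0x1d→b7/s3 L1-HIT; vc=[4,19,28]
#12 0x2c→b11/s3 MISS; vc=[4,19,28,7]
#13 0x1d→b7/s3 VC-HIT; vc=[4,19,28,11]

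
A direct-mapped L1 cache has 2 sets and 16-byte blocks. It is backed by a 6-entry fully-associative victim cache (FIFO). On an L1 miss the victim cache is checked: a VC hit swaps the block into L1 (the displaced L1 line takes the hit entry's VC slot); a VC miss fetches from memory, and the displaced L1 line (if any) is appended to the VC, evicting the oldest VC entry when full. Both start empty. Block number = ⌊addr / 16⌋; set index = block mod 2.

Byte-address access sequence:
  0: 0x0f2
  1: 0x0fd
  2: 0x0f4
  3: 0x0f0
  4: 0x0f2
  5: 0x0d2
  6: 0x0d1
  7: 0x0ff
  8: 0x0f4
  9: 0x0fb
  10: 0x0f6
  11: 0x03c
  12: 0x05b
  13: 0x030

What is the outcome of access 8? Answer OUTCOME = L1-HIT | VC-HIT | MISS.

OUTCOME = L1-HIT

#0 0xf2→b15/s1 MISS; vc=[]
#1 0xfd→b15/s1 L1-HIT; vc=[]
#2 0xf4→b15/s1 L1-HIT; vc=[]
#3 0xf0→b15/s1 L1-HIT; vc=[]
#4 0xf2→b15/s1 L1-HIT; vc=[]
#5 0xd2→b13/s1 MISS; vc=[15]
#6 0xd1→b13/s1 L1-HIT; vc=[15]
#7 0xff→b15/s1 VC-HIT; vc=[13]
#8 0xf4→b15/s1 L1-HIT; vc=[13]
#9 0xfb→b15/s1 L1-HIT; vc=[13]
#10 0xf6→b15/s1 L1-HIT; vc=[13]
#11 0x3c→b3/s1 MISS; vc=[13,15]
#12 0x5b→b5/s1 MISS; vc=[13,15,3]
#13 0x30→b3/s1 VC-HIT; vc=[13,15,5]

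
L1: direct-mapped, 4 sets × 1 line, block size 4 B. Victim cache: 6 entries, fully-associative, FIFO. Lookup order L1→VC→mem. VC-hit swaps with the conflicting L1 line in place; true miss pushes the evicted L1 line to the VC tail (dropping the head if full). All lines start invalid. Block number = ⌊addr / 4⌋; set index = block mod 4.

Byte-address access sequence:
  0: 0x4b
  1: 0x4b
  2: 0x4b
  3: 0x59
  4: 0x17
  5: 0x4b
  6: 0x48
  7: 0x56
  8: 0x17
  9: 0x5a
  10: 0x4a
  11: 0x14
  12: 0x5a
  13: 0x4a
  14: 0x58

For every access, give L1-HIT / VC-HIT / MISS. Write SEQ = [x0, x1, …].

#0 0x4b→b18/s2 MISS; vc=[]
#1 0x4b→b18/s2 L1-HIT; vc=[]
#2 0x4b→b18/s2 L1-HIT; vc=[]
#3 0x59→b22/s2 MISS; vc=[18]
#4 0x17→b5/s1 MISS; vc=[18]
#5 0x4b→b18/s2 VC-HIT; vc=[22]
#6 0x48→b18/s2 L1-HIT; vc=[22]
#7 0x56→b21/s1 MISS; vc=[22,5]
#8 0x17→b5/s1 VC-HIT; vc=[22,21]
#9 0x5a→b22/s2 VC-HIT; vc=[18,21]
#10 0x4a→b18/s2 VC-HIT; vc=[22,21]
#11 0x14→b5/s1 L1-HIT; vc=[22,21]
#12 0x5a→b22/s2 VC-HIT; vc=[18,21]
#13 0x4a→b18/s2 VC-HIT; vc=[22,21]
#14 0x58→b22/s2 VC-HIT; vc=[18,21]

SEQ = [MISS, L1-HIT, L1-HIT, MISS, MISS, VC-HIT, L1-HIT, MISS, VC-HIT, VC-HIT, VC-HIT, L1-HIT, VC-HIT, VC-HIT, VC-HIT]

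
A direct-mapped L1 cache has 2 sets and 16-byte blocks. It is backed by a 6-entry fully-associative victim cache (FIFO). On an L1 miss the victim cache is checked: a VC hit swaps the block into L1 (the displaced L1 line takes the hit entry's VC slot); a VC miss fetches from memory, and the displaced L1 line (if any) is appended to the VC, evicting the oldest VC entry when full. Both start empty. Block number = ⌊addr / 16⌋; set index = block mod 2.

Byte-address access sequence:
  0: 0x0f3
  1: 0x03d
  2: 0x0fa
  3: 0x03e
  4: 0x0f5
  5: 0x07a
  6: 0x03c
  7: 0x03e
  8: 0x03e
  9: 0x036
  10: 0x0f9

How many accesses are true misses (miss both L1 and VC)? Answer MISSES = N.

  [0] addr=0xf3 blk=15 s=1: MISS | VC []
  [1] addr=0x3d blk=3 s=1: MISS | VC [15]
  [2] addr=0xfa blk=15 s=1: VC-HIT | VC [3]
  [3] addr=0x3e blk=3 s=1: VC-HIT | VC [15]
  [4] addr=0xf5 blk=15 s=1: VC-HIT | VC [3]
  [5] addr=0x7a blk=7 s=1: MISS | VC [3, 15]
  [6] addr=0x3c blk=3 s=1: VC-HIT | VC [7, 15]
  [7] addr=0x3e blk=3 s=1: L1-HIT | VC [7, 15]
  [8] addr=0x3e blk=3 s=1: L1-HIT | VC [7, 15]
  [9] addr=0x36 blk=3 s=1: L1-HIT | VC [7, 15]
  [10] addr=0xf9 blk=15 s=1: VC-HIT | VC [7, 3]

MISSES = 3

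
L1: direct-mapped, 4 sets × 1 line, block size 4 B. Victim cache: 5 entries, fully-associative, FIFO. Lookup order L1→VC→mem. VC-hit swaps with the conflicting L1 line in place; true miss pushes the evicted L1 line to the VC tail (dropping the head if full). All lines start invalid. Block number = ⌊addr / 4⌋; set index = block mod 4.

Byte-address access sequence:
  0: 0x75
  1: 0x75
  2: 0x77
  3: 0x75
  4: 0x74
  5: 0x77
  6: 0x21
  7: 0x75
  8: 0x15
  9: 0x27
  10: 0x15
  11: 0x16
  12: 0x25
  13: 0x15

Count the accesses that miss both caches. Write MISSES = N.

MISSES = 4

  [0] addr=0x75 blk=29 s=1: MISS | VC []
  [1] addr=0x75 blk=29 s=1: L1-HIT | VC []
  [2] addr=0x77 blk=29 s=1: L1-HIT | VC []
  [3] addr=0x75 blk=29 s=1: L1-HIT | VC []
  [4] addr=0x74 blk=29 s=1: L1-HIT | VC []
  [5] addr=0x77 blk=29 s=1: L1-HIT | VC []
  [6] addr=0x21 blk=8 s=0: MISS | VC []
  [7] addr=0x75 blk=29 s=1: L1-HIT | VC []
  [8] addr=0x15 blk=5 s=1: MISS | VC [29]
  [9] addr=0x27 blk=9 s=1: MISS | VC [29, 5]
  [10] addr=0x15 blk=5 s=1: VC-HIT | VC [29, 9]
  [11] addr=0x16 blk=5 s=1: L1-HIT | VC [29, 9]
  [12] addr=0x25 blk=9 s=1: VC-HIT | VC [29, 5]
  [13] addr=0x15 blk=5 s=1: VC-HIT | VC [29, 9]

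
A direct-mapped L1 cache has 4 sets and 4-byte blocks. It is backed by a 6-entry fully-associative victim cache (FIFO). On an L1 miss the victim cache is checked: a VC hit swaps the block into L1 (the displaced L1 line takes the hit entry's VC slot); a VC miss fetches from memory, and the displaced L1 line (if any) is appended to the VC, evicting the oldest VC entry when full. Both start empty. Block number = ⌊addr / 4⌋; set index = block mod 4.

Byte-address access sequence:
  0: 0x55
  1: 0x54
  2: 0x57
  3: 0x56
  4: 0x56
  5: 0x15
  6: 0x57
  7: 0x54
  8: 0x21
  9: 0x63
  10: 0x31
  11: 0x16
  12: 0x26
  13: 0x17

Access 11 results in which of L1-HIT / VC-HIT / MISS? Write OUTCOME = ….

  [0] addr=0x55 blk=21 s=1: MISS | VC []
  [1] addr=0x54 blk=21 s=1: L1-HIT | VC []
  [2] addr=0x57 blk=21 s=1: L1-HIT | VC []
  [3] addr=0x56 blk=21 s=1: L1-HIT | VC []
  [4] addr=0x56 blk=21 s=1: L1-HIT | VC []
  [5] addr=0x15 blk=5 s=1: MISS | VC [21]
  [6] addr=0x57 blk=21 s=1: VC-HIT | VC [5]
  [7] addr=0x54 blk=21 s=1: L1-HIT | VC [5]
  [8] addr=0x21 blk=8 s=0: MISS | VC [5]
  [9] addr=0x63 blk=24 s=0: MISS | VC [5, 8]
  [10] addr=0x31 blk=12 s=0: MISS | VC [5, 8, 24]
  [11] addr=0x16 blk=5 s=1: VC-HIT | VC [21, 8, 24]
  [12] addr=0x26 blk=9 s=1: MISS | VC [21, 8, 24, 5]
  [13] addr=0x17 blk=5 s=1: VC-HIT | VC [21, 8, 24, 9]

OUTCOME = VC-HIT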